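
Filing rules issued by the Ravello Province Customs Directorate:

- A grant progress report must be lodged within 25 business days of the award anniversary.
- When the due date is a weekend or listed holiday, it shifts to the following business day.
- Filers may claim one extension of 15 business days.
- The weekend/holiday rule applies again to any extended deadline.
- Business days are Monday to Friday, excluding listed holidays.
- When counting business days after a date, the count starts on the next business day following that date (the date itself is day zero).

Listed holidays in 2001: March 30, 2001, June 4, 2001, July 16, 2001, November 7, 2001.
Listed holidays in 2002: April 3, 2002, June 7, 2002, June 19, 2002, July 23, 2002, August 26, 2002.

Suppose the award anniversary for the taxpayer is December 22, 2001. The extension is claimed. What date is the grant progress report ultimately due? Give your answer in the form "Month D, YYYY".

Starting the day after December 22, 2001 and counting 25 business days lands on January 25, 2002.
January 25, 2002 falls on a Friday, which is a business day, so no adjustment is needed.
Applying the 15-business-day extension: 15 business days after January 25, 2002 is February 15, 2002.
February 15, 2002 (Friday) is already a business day.
Final deadline: February 15, 2002.

February 15, 2002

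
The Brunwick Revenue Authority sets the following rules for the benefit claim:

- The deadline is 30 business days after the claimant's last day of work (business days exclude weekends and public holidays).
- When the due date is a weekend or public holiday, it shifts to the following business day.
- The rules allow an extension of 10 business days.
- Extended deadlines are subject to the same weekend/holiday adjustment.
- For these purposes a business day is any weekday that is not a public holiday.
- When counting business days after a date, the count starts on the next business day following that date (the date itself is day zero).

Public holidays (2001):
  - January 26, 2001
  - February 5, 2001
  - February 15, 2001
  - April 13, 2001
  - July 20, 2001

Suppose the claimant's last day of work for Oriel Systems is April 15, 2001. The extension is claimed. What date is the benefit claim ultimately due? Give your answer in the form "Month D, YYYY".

Starting the day after April 15, 2001 and counting 30 business days lands on May 25, 2001.
Since May 25, 2001 is a Friday and not a holiday, the date is unchanged.
Counting 10 further business days from May 25, 2001 reaches June 8, 2001.
June 8, 2001 is a Friday and not a listed holiday, so it stands.
So the filing is due June 8, 2001.

June 8, 2001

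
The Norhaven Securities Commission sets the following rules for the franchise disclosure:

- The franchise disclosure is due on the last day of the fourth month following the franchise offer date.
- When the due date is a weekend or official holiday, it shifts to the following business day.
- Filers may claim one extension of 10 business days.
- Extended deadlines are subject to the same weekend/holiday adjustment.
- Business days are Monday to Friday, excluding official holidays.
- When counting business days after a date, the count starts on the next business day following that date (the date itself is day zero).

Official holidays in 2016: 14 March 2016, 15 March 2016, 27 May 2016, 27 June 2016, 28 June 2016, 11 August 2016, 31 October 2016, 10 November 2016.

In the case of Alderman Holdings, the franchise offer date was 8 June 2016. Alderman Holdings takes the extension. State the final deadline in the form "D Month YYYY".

The fourth month after 8 June 2016 is October 2016, whose last day is 31 October 2016.
31 October 2016 is a listed holiday, so it moves to the next business day, 1 November 2016 (Tuesday).
Applying the 10-business-day extension: 10 business days after 1 November 2016 is 16 November 2016.
16 November 2016 (Wednesday) is already a business day.
So the filing is due 16 November 2016.

16 November 2016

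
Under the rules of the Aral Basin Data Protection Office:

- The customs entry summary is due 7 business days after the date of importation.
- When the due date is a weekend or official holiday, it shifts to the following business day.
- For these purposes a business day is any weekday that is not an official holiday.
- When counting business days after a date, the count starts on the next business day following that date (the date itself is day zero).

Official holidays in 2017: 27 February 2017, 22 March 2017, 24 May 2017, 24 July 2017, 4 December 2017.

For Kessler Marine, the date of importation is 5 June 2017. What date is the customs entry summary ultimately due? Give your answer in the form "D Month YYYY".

Counting 7 business days after 5 June 2017 (skipping weekends and listed holidays) reaches 14 June 2017.
14 June 2017 (Wednesday) is already a business day.
Deadline: 14 June 2017.

14 June 2017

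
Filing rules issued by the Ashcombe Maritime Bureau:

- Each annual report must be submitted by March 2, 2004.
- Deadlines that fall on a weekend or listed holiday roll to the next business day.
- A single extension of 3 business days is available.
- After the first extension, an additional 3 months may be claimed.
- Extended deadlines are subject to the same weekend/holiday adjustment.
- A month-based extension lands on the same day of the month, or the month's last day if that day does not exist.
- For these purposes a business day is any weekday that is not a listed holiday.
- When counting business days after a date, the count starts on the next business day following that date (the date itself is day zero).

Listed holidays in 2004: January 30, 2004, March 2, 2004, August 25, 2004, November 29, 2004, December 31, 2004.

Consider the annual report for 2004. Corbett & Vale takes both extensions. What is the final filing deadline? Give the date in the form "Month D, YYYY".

June 8, 2004

Start from the fixed due date, March 2, 2004.
March 2, 2004 is a listed holiday; the next business day is March 3, 2004 (Wednesday).
Applying the 3-business-day extension: 3 business days after March 3, 2004 is March 8, 2004.
Since March 8, 2004 is a Monday and not a holiday, the date is unchanged.
The 3 months extension carries March 8, 2004 to June 8, 2004.
June 8, 2004 is a Tuesday and not a listed holiday, so it stands.
Deadline: June 8, 2004.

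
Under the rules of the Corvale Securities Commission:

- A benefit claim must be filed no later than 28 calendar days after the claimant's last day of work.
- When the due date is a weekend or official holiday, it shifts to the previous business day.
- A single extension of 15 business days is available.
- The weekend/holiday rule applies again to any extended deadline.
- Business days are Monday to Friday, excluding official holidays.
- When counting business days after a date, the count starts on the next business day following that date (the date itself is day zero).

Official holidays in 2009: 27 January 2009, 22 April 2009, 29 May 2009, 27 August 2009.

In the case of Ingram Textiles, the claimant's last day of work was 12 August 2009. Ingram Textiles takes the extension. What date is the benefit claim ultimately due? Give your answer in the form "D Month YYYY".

30 September 2009

Trigger date 12 August 2009 + 28 calendar days = 9 September 2009.
9 September 2009 falls on a Wednesday, which is a business day, so no adjustment is needed.
Applying the 15-business-day extension: 15 business days after 9 September 2009 is 30 September 2009.
30 September 2009 (Wednesday) is already a business day.
The final due date is 30 September 2009.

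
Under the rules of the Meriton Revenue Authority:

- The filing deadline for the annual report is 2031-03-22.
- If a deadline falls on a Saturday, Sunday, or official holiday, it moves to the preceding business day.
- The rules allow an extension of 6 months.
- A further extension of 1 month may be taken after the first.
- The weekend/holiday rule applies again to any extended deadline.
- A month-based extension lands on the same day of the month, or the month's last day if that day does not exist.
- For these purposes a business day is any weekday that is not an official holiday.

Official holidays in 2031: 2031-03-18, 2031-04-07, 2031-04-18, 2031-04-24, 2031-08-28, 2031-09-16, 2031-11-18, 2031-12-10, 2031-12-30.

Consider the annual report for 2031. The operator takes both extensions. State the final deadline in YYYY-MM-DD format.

The stated deadline is 2031-03-22.
Because 2031-03-22 is a Saturday, the deadline becomes 2031-03-21 (Friday).
The 6 months extension carries 2031-03-21 to 2031-09-21.
2031-09-21 is a Sunday; the preceding business day is 2031-09-19 (Friday).
Applying the 1 month extension: 1 month after 2031-09-19 is 2031-10-19.
2031-10-19 falls on a Sunday. Rolling to the preceding business day gives 2031-10-17, a Friday.
So the filing is due 2031-10-17.

2031-10-17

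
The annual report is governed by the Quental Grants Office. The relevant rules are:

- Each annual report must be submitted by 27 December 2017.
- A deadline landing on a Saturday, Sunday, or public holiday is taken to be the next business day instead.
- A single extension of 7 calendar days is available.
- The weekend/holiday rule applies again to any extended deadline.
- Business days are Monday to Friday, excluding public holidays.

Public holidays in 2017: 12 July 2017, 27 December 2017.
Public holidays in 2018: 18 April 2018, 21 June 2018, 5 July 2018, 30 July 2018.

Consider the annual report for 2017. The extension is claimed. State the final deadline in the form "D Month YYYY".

4 January 2018

The stated deadline is 27 December 2017.
27 December 2017 is a listed holiday; the next business day is 28 December 2017 (Thursday).
The 7-calendar-day extension moves the deadline from 28 December 2017 to 4 January 2018.
4 January 2018 is a Thursday and not a listed holiday, so it stands.
Final deadline: 4 January 2018.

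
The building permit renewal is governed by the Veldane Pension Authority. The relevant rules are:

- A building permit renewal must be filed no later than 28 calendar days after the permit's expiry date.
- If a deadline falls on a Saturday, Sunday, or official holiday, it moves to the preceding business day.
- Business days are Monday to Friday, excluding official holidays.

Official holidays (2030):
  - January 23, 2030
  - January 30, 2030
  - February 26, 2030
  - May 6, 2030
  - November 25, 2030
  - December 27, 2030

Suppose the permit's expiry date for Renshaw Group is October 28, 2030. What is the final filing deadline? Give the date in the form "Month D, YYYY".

From October 28, 2030, 28 calendar days later is November 25, 2030.
November 25, 2030 falls on a listed holiday. Rolling to the preceding business day gives November 22, 2030, a Friday.
Final deadline: November 22, 2030.

November 22, 2030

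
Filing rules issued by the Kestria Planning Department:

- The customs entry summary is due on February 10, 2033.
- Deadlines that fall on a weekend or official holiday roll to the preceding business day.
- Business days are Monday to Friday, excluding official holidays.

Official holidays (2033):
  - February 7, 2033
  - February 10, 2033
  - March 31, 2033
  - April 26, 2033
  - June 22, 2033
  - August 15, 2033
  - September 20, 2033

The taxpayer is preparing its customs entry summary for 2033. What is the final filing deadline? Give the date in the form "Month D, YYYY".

February 9, 2033

Start from the fixed due date, February 10, 2033.
February 10, 2033 is a listed holiday; the preceding business day is February 9, 2033 (Wednesday).
The final due date is February 9, 2033.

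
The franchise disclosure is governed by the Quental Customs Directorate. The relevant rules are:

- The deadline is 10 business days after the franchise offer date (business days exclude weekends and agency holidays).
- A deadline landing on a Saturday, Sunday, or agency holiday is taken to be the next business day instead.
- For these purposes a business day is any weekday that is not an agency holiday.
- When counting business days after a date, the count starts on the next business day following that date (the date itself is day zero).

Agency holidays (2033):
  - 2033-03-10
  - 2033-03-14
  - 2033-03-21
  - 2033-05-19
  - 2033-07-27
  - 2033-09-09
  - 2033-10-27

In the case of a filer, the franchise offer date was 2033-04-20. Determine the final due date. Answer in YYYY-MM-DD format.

2033-05-04

Starting the day after 2033-04-20 and counting 10 business days lands on 2033-05-04.
2033-05-04 falls on a Wednesday, which is a business day, so no adjustment is needed.
Final deadline: 2033-05-04.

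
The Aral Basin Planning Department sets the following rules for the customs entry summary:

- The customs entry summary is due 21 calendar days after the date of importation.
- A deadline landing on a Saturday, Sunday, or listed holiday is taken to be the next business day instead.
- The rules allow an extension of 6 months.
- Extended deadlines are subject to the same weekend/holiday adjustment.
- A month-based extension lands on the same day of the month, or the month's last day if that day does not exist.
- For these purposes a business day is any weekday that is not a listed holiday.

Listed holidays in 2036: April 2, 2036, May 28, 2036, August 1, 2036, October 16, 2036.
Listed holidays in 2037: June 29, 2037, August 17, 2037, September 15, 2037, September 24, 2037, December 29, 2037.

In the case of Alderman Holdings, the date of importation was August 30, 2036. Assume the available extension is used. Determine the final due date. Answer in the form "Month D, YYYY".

March 23, 2037

Trigger date August 30, 2036 + 21 calendar days = September 20, 2036.
September 20, 2036 is a Saturday; the next business day is September 22, 2036 (Monday).
The 6 months extension carries September 22, 2036 to March 22, 2037.
March 22, 2037 is a Sunday, so it moves to the next business day, March 23, 2037 (Monday).
The final due date is March 23, 2037.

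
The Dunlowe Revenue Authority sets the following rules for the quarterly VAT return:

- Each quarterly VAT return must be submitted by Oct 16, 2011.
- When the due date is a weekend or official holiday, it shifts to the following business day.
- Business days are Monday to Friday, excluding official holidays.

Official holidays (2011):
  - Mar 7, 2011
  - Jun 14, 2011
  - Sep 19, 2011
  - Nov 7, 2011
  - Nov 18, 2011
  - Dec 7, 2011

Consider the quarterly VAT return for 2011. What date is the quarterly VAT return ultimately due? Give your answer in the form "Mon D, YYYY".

Oct 17, 2011

The statutory due date is Oct 16, 2011.
Because Oct 16, 2011 is a Sunday, the deadline becomes Oct 17, 2011 (Monday).
The final due date is Oct 17, 2011.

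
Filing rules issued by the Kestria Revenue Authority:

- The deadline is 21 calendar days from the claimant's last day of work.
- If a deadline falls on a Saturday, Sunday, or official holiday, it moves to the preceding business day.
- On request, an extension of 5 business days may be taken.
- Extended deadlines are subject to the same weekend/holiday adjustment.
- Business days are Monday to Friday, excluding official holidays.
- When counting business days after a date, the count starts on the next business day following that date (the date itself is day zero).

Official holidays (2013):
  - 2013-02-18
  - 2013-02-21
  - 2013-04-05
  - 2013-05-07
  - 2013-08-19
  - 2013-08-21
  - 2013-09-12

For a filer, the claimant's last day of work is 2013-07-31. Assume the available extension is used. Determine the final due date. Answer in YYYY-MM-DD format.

21 calendar days after 2013-07-31 is 2013-08-21.
Because 2013-08-21 is a listed holiday, the deadline becomes 2013-08-20 (Tuesday).
Counting 5 further business days from 2013-08-20 reaches 2013-08-28.
2013-08-28 is a Wednesday and not a listed holiday, so it stands.
The final due date is 2013-08-28.

2013-08-28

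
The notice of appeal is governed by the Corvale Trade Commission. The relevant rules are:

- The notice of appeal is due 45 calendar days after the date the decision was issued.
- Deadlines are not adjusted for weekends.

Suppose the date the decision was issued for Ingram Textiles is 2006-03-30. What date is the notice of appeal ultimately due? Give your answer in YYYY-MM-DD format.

Trigger date 2006-03-30 + 45 calendar days = 2006-05-14.
2006-05-14 is a Sunday; no weekend or holiday adjustment applies.
So the filing is due 2006-05-14.

2006-05-14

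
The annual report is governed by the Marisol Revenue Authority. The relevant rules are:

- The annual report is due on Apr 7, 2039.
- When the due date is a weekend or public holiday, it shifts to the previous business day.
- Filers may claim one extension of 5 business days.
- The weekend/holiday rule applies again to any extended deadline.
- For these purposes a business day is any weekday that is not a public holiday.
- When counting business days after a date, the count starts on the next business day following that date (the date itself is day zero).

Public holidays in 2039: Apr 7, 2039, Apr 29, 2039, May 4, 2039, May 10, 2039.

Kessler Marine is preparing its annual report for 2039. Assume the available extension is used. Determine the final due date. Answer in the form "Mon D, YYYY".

Apr 14, 2039

Start from the fixed due date, Apr 7, 2039.
Apr 7, 2039 falls on a listed holiday. Rolling to the preceding business day gives Apr 6, 2039, a Wednesday.
Applying the 5-business-day extension: 5 business days after Apr 6, 2039 is Apr 14, 2039.
Since Apr 14, 2039 is a Thursday and not a holiday, the date is unchanged.
So the filing is due Apr 14, 2039.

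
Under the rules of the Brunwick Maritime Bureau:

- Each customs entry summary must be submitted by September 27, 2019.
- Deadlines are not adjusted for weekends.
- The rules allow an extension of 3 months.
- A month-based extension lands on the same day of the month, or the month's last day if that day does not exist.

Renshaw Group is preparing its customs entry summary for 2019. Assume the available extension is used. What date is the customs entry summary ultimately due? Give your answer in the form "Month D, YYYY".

The stated deadline is September 27, 2019.
No adjustment is made for weekends or holidays, so September 27, 2019 stands.
The 3 months extension carries September 27, 2019 to December 27, 2019.
December 27, 2019 is a Friday; no weekend or holiday adjustment applies.
So the filing is due December 27, 2019.

December 27, 2019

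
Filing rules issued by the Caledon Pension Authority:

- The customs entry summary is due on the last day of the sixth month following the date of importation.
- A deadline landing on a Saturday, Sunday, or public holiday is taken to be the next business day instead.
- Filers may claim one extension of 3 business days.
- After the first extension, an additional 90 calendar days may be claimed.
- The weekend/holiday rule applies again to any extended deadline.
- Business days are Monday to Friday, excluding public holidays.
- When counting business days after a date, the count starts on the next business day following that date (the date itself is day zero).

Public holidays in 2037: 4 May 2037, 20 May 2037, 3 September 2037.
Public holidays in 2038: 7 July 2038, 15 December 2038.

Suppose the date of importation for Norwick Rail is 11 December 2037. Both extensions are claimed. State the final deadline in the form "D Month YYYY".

The sixth month after 11 December 2037 is June 2038, whose last day is 30 June 2038.
Since 30 June 2038 is a Wednesday and not a holiday, the date is unchanged.
Counting 3 further business days from 30 June 2038 reaches 5 July 2038.
5 July 2038 is a Monday and not a listed holiday, so it stands.
Applying the 90-calendar-day extension: 5 July 2038 + 90 days = 3 October 2038.
3 October 2038 falls on a Sunday. Rolling to the next business day gives 4 October 2038, a Monday.
Deadline: 4 October 2038.

4 October 2038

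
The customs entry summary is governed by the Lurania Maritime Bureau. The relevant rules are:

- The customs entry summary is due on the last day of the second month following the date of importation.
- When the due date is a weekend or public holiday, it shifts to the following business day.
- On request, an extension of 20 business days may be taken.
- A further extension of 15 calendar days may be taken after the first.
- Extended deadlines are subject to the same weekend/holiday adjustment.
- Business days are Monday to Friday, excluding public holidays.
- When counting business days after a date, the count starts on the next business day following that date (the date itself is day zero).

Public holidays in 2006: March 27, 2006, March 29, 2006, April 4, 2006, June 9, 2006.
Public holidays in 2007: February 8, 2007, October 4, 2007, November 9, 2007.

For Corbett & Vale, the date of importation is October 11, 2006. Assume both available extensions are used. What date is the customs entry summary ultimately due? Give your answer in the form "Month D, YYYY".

2 months after October 11, 2006 falls in December 2006; the last day of that month is December 31, 2006.
December 31, 2006 is a Sunday; the next business day is January 1, 2007 (Monday).
Applying the 20-business-day extension: 20 business days after January 1, 2007 is January 29, 2007.
January 29, 2007 falls on a Monday, which is a business day, so no adjustment is needed.
Add the 15 calendar-day extension to January 29, 2007: February 13, 2007.
February 13, 2007 falls on a Tuesday, which is a business day, so no adjustment is needed.
Final deadline: February 13, 2007.

February 13, 2007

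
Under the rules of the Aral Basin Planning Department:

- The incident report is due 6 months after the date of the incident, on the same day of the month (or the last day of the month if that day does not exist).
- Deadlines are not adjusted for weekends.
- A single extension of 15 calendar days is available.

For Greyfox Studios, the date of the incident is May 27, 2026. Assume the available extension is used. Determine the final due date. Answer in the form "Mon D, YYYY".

Dec 12, 2026

6 months after May 27, 2026, on the same day of the month, is Nov 27, 2026.
No adjustment is made for weekends or holidays, so Nov 27, 2026 stands.
Add the 15 calendar-day extension to Nov 27, 2026: Dec 12, 2026.
No adjustment is made for weekends or holidays, so Dec 12, 2026 stands.
Deadline: Dec 12, 2026.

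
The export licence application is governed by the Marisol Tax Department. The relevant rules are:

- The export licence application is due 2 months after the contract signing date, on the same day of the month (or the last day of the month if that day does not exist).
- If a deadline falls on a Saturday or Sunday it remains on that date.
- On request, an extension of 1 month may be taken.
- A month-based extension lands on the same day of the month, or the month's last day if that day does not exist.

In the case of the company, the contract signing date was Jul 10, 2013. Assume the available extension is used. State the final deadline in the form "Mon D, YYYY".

Oct 10, 2013

Moving 2 months forward from Jul 10, 2013 on the corresponding day gives Sep 10, 2013.
No adjustment is made for weekends or holidays, so Sep 10, 2013 stands.
Applying the 1 month extension: 1 month after Sep 10, 2013 is Oct 10, 2013.
No adjustment is made for weekends or holidays, so Oct 10, 2013 stands.
Final deadline: Oct 10, 2013.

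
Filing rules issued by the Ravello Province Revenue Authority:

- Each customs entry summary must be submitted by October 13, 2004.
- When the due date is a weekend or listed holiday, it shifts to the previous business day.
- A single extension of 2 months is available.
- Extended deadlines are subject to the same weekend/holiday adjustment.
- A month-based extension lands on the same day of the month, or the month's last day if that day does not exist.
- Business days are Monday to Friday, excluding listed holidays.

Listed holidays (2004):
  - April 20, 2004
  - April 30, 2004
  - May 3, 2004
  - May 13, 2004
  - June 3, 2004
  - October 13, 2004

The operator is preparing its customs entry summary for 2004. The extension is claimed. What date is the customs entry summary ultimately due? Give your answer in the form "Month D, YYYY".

The statutory due date is October 13, 2004.
October 13, 2004 is a listed holiday; the preceding business day is October 12, 2004 (Tuesday).
Applying the 2 months extension: 2 months after October 12, 2004 is December 12, 2004.
December 12, 2004 is a Sunday, so it moves to the preceding business day, December 10, 2004 (Friday).
The final due date is December 10, 2004.

December 10, 2004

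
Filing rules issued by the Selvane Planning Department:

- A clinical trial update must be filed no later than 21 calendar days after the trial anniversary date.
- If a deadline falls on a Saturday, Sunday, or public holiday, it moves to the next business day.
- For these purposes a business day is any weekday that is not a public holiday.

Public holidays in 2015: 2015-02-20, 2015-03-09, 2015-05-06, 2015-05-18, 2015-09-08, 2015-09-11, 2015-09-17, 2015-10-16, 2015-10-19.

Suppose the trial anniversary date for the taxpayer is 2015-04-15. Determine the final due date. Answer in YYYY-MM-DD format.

Trigger date 2015-04-15 + 21 calendar days = 2015-05-06.
2015-05-06 is a listed holiday, so it moves to the next business day, 2015-05-07 (Thursday).
The final due date is 2015-05-07.

2015-05-07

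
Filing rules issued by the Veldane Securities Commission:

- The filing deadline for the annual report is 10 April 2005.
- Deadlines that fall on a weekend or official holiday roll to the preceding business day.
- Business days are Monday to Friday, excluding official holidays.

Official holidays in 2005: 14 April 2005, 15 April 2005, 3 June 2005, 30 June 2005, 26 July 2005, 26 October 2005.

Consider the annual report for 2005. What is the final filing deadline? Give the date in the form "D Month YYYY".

8 April 2005

The stated deadline is 10 April 2005.
10 April 2005 is a Sunday, so it moves to the preceding business day, 8 April 2005 (Friday).
Final deadline: 8 April 2005.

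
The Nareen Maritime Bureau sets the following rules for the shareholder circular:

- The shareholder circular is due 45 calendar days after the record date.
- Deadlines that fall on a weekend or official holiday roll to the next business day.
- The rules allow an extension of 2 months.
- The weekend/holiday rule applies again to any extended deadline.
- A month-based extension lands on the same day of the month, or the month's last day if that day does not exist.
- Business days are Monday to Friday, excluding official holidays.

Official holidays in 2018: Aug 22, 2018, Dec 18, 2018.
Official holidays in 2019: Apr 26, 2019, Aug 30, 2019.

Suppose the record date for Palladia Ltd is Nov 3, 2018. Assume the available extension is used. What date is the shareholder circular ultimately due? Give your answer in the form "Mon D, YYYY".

Feb 19, 2019

45 calendar days after Nov 3, 2018 is Dec 18, 2018.
Because Dec 18, 2018 is a listed holiday, the deadline becomes Dec 19, 2018 (Wednesday).
The 2 months extension carries Dec 19, 2018 to Feb 19, 2019.
Feb 19, 2019 (Tuesday) is already a business day.
Final deadline: Feb 19, 2019.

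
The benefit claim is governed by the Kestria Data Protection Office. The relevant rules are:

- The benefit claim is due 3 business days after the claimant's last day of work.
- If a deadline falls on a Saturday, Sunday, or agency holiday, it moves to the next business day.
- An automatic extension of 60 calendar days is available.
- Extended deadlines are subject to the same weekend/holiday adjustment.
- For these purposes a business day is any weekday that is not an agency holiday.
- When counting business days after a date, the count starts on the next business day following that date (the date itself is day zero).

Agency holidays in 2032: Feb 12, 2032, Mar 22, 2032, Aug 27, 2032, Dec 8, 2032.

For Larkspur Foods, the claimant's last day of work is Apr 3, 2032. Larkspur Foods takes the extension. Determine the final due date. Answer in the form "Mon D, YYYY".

Jun 7, 2032

Starting the day after Apr 3, 2032 and counting 3 business days lands on Apr 7, 2032.
Apr 7, 2032 (Wednesday) is already a business day.
With the 60-day extension, Apr 7, 2032 becomes Jun 6, 2032.
Jun 6, 2032 is a Sunday; the next business day is Jun 7, 2032 (Monday).
So the filing is due Jun 7, 2032.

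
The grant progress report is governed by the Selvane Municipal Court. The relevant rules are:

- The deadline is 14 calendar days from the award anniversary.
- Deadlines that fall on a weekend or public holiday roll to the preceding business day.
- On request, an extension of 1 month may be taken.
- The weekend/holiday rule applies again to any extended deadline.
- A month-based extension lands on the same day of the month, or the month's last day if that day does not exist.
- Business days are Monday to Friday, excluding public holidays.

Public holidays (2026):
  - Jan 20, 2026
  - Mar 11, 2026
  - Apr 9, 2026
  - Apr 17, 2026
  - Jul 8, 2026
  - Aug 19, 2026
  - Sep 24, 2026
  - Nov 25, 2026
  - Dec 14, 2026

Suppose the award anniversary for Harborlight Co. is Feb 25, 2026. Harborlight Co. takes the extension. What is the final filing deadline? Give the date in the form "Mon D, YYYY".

Trigger date Feb 25, 2026 + 14 calendar days = Mar 11, 2026.
Because Mar 11, 2026 is a listed holiday, the deadline becomes Mar 10, 2026 (Tuesday).
Applying the 1 month extension: 1 month after Mar 10, 2026 is Apr 10, 2026.
Since Apr 10, 2026 is a Friday and not a holiday, the date is unchanged.
Final deadline: Apr 10, 2026.

Apr 10, 2026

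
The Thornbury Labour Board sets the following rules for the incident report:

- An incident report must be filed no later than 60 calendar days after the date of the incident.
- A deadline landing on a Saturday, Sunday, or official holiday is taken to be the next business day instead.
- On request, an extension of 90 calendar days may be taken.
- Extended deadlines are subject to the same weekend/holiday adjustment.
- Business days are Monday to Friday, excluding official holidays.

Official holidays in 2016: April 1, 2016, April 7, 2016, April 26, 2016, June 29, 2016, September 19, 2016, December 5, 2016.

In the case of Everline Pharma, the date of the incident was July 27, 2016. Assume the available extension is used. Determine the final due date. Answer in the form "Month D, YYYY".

December 26, 2016

Adding 60 calendar days to July 27, 2016 gives September 25, 2016.
Because September 25, 2016 is a Sunday, the deadline becomes September 26, 2016 (Monday).
With the 90-day extension, September 26, 2016 becomes December 25, 2016.
December 25, 2016 falls on a Sunday. Rolling to the next business day gives December 26, 2016, a Monday.
Final deadline: December 26, 2016.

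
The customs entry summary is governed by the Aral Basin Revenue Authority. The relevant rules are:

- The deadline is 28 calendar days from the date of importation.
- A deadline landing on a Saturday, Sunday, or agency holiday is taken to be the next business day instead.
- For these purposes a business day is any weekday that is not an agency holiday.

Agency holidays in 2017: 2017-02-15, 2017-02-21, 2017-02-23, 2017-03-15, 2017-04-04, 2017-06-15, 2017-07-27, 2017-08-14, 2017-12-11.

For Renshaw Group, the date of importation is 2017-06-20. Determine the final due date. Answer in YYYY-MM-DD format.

From 2017-06-20, 28 calendar days later is 2017-07-18.
2017-07-18 is a Tuesday and not a listed holiday, so it stands.
Final deadline: 2017-07-18.

2017-07-18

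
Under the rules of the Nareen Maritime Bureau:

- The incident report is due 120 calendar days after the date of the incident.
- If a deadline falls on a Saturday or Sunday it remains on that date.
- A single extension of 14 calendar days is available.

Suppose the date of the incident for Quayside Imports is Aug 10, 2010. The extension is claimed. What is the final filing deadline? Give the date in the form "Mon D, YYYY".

120 calendar days after Aug 10, 2010 is Dec 8, 2010.
Dec 8, 2010 falls on a Wednesday. The rules make no weekend/holiday allowance, so it remains Dec 8, 2010.
Applying the 14-calendar-day extension: Dec 8, 2010 + 14 days = Dec 22, 2010.
Dec 22, 2010 is a Wednesday; no weekend or holiday adjustment applies.
So the filing is due Dec 22, 2010.

Dec 22, 2010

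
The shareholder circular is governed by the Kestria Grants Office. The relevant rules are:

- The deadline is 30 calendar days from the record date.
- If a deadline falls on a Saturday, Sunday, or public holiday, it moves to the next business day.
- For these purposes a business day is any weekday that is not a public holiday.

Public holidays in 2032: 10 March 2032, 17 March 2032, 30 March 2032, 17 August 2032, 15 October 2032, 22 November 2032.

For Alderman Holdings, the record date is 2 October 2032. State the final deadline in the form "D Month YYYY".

1 November 2032

Adding 30 calendar days to 2 October 2032 gives 1 November 2032.
1 November 2032 falls on a Monday, which is a business day, so no adjustment is needed.
Deadline: 1 November 2032.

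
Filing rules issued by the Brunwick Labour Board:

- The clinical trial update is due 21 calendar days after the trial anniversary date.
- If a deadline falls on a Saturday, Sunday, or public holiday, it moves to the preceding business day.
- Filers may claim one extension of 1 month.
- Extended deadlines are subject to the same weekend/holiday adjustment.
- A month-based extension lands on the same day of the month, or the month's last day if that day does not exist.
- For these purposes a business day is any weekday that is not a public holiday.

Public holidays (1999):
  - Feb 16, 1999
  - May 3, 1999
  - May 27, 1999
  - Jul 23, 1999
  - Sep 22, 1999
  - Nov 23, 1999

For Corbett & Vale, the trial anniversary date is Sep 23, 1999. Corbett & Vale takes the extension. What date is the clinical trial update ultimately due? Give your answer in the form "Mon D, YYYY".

Trigger date Sep 23, 1999 + 21 calendar days = Oct 14, 1999.
Oct 14, 1999 is a Thursday and not a listed holiday, so it stands.
Applying the 1 month extension: 1 month after Oct 14, 1999 is Nov 14, 1999.
Nov 14, 1999 is a Sunday; the preceding business day is Nov 12, 1999 (Friday).
Final deadline: Nov 12, 1999.

Nov 12, 1999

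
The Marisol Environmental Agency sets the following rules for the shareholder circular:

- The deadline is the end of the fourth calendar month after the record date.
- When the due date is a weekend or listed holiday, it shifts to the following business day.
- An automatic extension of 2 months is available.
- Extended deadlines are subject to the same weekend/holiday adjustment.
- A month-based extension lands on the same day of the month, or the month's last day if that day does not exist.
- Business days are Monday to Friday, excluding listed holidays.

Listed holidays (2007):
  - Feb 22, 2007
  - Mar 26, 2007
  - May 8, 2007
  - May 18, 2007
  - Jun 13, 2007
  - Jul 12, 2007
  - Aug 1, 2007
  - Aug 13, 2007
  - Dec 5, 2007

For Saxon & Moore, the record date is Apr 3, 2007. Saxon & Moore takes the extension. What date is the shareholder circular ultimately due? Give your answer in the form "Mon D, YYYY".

4 months after Apr 3, 2007 falls in August 2007; the last day of that month is Aug 31, 2007.
Aug 31, 2007 is a Friday and not a listed holiday, so it stands.
Applying the 2 months extension: 2 months after Aug 31, 2007 is Oct 31, 2007.
Oct 31, 2007 is a Wednesday and not a listed holiday, so it stands.
Final deadline: Oct 31, 2007.

Oct 31, 2007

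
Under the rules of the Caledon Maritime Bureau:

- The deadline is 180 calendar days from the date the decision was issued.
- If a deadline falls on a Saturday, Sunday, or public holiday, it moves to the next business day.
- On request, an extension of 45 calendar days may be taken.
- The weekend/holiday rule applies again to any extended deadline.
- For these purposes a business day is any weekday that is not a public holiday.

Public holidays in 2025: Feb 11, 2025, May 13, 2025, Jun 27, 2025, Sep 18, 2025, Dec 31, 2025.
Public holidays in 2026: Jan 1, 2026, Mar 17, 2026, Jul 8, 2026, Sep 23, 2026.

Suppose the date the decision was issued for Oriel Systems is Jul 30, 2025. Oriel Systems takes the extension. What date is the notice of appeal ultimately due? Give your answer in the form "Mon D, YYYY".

Mar 12, 2026

Trigger date Jul 30, 2025 + 180 calendar days = Jan 26, 2026.
Since Jan 26, 2026 is a Monday and not a holiday, the date is unchanged.
The 45-calendar-day extension moves the deadline from Jan 26, 2026 to Mar 12, 2026.
Mar 12, 2026 (Thursday) is already a business day.
The final due date is Mar 12, 2026.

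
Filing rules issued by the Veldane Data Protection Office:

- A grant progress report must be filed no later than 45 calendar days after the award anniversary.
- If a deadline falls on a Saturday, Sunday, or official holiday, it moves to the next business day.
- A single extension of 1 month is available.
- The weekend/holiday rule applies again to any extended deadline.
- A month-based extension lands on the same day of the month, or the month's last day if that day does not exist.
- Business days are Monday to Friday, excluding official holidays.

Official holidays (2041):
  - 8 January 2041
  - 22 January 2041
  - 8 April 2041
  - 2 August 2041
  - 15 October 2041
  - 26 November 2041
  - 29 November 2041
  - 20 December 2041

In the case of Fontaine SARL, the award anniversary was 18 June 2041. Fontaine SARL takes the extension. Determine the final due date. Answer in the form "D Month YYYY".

Trigger date 18 June 2041 + 45 calendar days = 2 August 2041.
2 August 2041 is a listed holiday, so it moves to the next business day, 5 August 2041 (Monday).
Add 1 month to 5 August 2041: 5 September 2041.
5 September 2041 is a Thursday and not a listed holiday, so it stands.
The final due date is 5 September 2041.

5 September 2041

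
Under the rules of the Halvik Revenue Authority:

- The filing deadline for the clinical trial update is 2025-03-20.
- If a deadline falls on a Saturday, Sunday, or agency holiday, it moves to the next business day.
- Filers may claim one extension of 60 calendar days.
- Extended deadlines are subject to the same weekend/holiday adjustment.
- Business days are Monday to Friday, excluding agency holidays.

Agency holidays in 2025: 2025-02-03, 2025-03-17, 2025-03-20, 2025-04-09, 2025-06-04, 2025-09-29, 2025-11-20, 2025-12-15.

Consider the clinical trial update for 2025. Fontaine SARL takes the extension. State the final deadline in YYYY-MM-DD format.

The stated deadline is 2025-03-20.
2025-03-20 falls on a listed holiday. Rolling to the next business day gives 2025-03-21, a Friday.
Applying the 60-calendar-day extension: 2025-03-21 + 60 days = 2025-05-20.
2025-05-20 is a Tuesday and not a listed holiday, so it stands.
Final deadline: 2025-05-20.

2025-05-20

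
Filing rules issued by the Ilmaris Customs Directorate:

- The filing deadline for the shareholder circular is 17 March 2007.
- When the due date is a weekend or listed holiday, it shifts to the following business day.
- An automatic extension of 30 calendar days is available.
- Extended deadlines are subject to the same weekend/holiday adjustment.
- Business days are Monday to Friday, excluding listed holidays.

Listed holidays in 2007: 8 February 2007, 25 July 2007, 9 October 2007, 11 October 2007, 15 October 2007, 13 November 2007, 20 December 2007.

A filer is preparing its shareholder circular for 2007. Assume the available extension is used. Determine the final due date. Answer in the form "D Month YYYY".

The stated deadline is 17 March 2007.
17 March 2007 is a Saturday; the next business day is 19 March 2007 (Monday).
Applying the 30-calendar-day extension: 19 March 2007 + 30 days = 18 April 2007.
Since 18 April 2007 is a Wednesday and not a holiday, the date is unchanged.
The final due date is 18 April 2007.

18 April 2007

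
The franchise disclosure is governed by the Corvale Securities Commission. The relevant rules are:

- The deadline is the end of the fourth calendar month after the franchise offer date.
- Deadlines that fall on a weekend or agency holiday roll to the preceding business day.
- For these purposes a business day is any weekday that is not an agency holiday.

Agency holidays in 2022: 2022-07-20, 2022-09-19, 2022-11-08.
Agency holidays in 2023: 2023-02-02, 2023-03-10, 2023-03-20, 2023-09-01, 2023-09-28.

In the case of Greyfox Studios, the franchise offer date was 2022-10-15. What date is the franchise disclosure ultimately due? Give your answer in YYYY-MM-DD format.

4 months after 2022-10-15 is February 2023; that month ends on 2023-02-28.
2023-02-28 falls on a Tuesday, which is a business day, so no adjustment is needed.
The final due date is 2023-02-28.

2023-02-28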